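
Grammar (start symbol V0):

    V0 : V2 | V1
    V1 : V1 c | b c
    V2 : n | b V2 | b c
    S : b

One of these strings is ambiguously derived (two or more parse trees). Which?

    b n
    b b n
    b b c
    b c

b n: 1 tree
b b n: 1 tree
b b c: 1 tree
b c: 2 trees

b c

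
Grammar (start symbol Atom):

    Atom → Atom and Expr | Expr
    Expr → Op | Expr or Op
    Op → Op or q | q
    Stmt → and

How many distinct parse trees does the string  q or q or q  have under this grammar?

Parse trees for q or q or q:
  [Atom [Expr [Op [Op [Op q] or q] or q]]]
  [Atom [Expr [Expr [Op q]] or [Op [Op q] or q]]]
  [Atom [Expr [Expr [Op [Op q] or q]] or [Op q]]]
  [Atom [Expr [Expr [Expr [Op q]] or [Op q]] or [Op q]]]

4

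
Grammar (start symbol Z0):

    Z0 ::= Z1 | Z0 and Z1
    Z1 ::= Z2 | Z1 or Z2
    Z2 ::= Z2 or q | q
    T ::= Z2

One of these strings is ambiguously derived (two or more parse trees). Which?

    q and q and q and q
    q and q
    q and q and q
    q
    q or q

q and q and q and q: 1 tree
q and q: 1 tree
q and q and q: 1 tree
q: 1 tree
q or q: 2 trees

q or q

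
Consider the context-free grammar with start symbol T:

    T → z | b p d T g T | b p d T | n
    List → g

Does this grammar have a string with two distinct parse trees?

Ambiguous

Witness: b p d b p d n g n

Derivation 1: T ⇒ b p d T g T ⇒ b p d b p d T g T ⇒ b p d b p d n g T ⇒ b p d b p d n g n
Derivation 2: T ⇒ b p d T ⇒ b p d b p d T g T ⇒ b p d b p d n g T ⇒ b p d b p d n g n

Two distinct leftmost derivations for the same string.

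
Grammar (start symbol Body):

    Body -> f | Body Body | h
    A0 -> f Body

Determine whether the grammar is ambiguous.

Ambiguous

Witness: f f f

Derivation 1: Body ⇒ Body Body ⇒ f Body ⇒ f Body Body ⇒ f f Body ⇒ f f f
Derivation 2: Body ⇒ Body Body ⇒ Body Body Body ⇒ f Body Body ⇒ f f Body ⇒ f f f

Two distinct leftmost derivations for the same string.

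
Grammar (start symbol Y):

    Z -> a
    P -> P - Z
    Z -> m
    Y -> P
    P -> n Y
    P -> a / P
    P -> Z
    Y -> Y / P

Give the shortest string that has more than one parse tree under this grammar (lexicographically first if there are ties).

length 1: no string has ≥2 trees
length 2: no string has ≥2 trees
length 3: a / a has 2 parse trees

Two derivations of a / a:
  Y ⇒ P ⇒ a / P ⇒ a / Z ⇒ a / a
  Y ⇒ Y / P ⇒ P / P ⇒ Z / P ⇒ a / P ⇒ a / Z ⇒ a / a

a / a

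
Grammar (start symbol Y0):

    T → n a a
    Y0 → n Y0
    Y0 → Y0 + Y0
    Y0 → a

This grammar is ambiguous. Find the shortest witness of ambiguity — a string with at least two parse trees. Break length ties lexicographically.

length 1: no string has ≥2 trees
length 2: no string has ≥2 trees
length 3: no string has ≥2 trees
length 4: n a + a has 2 parse trees

Two derivations of n a + a:
  Y0 ⇒ n Y0 ⇒ n Y0 + Y0 ⇒ n a + Y0 ⇒ n a + a
  Y0 ⇒ Y0 + Y0 ⇒ n Y0 + Y0 ⇒ n a + Y0 ⇒ n a + a

n a + a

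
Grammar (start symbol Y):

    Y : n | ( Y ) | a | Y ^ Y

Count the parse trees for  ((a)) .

Parse trees for ((a)):
  [Y ( [Y ( [Y a] )] )]

1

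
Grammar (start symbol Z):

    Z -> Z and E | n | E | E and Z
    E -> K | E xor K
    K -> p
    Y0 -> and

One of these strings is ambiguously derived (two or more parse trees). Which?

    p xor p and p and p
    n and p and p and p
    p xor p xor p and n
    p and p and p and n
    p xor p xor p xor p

p xor p and p and p: 4 trees
n and p and p and p: 1 tree
p xor p xor p and n: 1 tree
p and p and p and n: 1 tree
p xor p xor p xor p: 1 tree

p xor p and p and p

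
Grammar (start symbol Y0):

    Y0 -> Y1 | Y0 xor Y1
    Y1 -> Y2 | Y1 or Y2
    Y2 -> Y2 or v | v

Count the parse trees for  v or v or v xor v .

4

Parse trees for v or v or v xor v:
  [Y0 [Y0 [Y1 [Y2 [Y2 [Y2 v] or v] or v]]] xor [Y1 [Y2 v]]]
  [Y0 [Y0 [Y1 [Y1 [Y2 v]] or [Y2 [Y2 v] or v]]] xor [Y1 [Y2 v]]]
  [Y0 [Y0 [Y1 [Y1 [Y2 [Y2 v] or v]] or [Y2 v]]] xor [Y1 [Y2 v]]]
  [Y0 [Y0 [Y1 [Y1 [Y1 [Y2 v]] or [Y2 v]] or [Y2 v]]] xor [Y1 [Y2 v]]]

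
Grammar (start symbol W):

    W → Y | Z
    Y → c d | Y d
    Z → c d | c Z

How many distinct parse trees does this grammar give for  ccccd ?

Parse trees for ccccd:
  [W [Z c [Z c [Z c [Z c d]]]]]

1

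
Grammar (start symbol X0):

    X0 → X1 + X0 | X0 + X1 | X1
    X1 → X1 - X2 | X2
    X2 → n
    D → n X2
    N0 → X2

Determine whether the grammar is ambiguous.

Witness: n + n

Derivation 1: X0 ⇒ X1 + X0 ⇒ X2 + X0 ⇒ n + X0 ⇒ n + X1 ⇒ n + X2 ⇒ n + n
Derivation 2: X0 ⇒ X0 + X1 ⇒ X1 + X1 ⇒ X2 + X1 ⇒ n + X1 ⇒ n + X2 ⇒ n + n

Two distinct leftmost derivations for the same string.

Ambiguous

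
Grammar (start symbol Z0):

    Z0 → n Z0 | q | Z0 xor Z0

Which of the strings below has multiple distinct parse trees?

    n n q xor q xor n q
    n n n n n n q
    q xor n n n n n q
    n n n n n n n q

n n q xor q xor n q

n n q xor q xor n q: 9 trees
n n n n n n q: 1 tree
q xor n n n n n q: 1 tree
n n n n n n n q: 1 tree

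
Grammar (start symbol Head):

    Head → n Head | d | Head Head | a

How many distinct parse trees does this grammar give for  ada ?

Parse trees for ada:
  [Head [Head a] [Head [Head d] [Head a]]]
  [Head [Head [Head a] [Head d]] [Head a]]

2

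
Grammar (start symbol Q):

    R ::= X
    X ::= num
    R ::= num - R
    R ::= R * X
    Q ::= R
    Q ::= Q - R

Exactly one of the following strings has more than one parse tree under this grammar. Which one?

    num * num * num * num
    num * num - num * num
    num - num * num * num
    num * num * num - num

num - num * num * num

num * num * num * num: 1 tree
num * num - num * num: 1 tree
num - num * num * num: 4 trees
num * num * num - num: 1 tree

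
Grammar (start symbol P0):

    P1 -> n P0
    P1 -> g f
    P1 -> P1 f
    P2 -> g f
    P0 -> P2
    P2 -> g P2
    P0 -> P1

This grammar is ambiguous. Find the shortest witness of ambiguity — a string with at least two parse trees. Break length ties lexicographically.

g f

length 2: g f has 2 parse trees

Two derivations of g f:
  P0 ⇒ P2 ⇒ g f
  P0 ⇒ P1 ⇒ g f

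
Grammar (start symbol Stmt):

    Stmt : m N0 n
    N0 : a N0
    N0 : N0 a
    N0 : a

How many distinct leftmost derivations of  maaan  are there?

Parse trees for maaan:
  [Stmt m [N0 a [N0 a [N0 a]]] n]
  [Stmt m [N0 a [N0 [N0 a] a]] n]
  [Stmt m [N0 [N0 a [N0 a]] a] n]
  [Stmt m [N0 [N0 [N0 a] a] a] n]

4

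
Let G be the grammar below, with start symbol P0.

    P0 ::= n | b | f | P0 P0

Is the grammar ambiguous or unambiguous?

Witness: b b b

Derivation 1: P0 ⇒ P0 P0 ⇒ b P0 ⇒ b P0 P0 ⇒ b b P0 ⇒ b b b
Derivation 2: P0 ⇒ P0 P0 ⇒ P0 P0 P0 ⇒ b P0 P0 ⇒ b b P0 ⇒ b b b

Two distinct leftmost derivations for the same string.

Ambiguous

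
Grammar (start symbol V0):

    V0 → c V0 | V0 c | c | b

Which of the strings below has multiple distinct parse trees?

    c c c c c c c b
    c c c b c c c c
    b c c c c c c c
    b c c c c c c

c c c b c c c c

c c c c c c c b: 1 tree
c c c b c c c c: 35 trees
b c c c c c c c: 1 tree
b c c c c c c: 1 tree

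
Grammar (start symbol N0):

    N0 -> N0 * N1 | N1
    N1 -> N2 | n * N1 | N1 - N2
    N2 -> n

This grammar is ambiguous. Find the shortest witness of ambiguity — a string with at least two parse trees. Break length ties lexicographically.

length 1: no string has ≥2 trees
length 3: n * n has 2 parse trees

Two derivations of n * n:
  N0 ⇒ N0 * N1 ⇒ N1 * N1 ⇒ N2 * N1 ⇒ n * N1 ⇒ n * N2 ⇒ n * n
  N0 ⇒ N1 ⇒ n * N1 ⇒ n * N2 ⇒ n * n

n * n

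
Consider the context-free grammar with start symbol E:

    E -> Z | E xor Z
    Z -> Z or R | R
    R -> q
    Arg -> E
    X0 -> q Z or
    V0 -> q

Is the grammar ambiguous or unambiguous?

Unambiguous

Only E, Z, R are reachable from E; ignoring the rest: E → E xor Z | Z  ;  Z → Z or R | R  — a left-associative chain with R at the bottom. Each string factors uniquely by precedence.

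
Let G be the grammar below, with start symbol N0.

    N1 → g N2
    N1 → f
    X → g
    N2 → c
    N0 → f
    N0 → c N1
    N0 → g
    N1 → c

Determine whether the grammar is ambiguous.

Only N0, N1, N2 are reachable from N0; ignoring the rest: Each reachable nonterminal has at most one production per leading terminal, and all productions are right-linear; the derivation is determined token-by-token.

Unambiguous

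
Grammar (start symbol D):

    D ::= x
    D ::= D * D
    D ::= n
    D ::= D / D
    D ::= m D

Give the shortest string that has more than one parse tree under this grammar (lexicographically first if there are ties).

length 1: no string has ≥2 trees
length 2: no string has ≥2 trees
length 3: no string has ≥2 trees
length 4: m n * n has 2 parse trees

Two derivations of m n * n:
  D ⇒ D * D ⇒ m D * D ⇒ m n * D ⇒ m n * n
  D ⇒ m D ⇒ m D * D ⇒ m n * D ⇒ m n * n

m n * n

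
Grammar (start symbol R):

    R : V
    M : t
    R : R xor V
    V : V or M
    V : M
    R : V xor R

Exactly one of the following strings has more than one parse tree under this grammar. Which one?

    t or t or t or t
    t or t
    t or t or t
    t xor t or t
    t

t or t or t or t: 1 tree
t or t: 1 tree
t or t or t: 1 tree
t xor t or t: 2 trees
t: 1 tree

t xor t or t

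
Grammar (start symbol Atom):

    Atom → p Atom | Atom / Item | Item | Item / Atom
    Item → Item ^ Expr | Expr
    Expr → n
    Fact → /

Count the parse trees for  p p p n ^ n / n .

Parse trees for p p p n ^ n / n:
  [Atom p [Atom p [Atom p [Atom [Atom [Item [Item [Expr n]] ^ [Expr n]]] / [Item [Expr n]]]]]]
  [Atom p [Atom p [Atom p [Atom [Item [Item [Expr n]] ^ [Expr n]] / [Atom [Item [Expr n]]]]]]]
  [Atom p [Atom p [Atom [Atom p [Atom [Item [Item [Expr n]] ^ [Expr n]]]] / [Item [Expr n]]]]]
  [Atom p [Atom [Atom p [Atom p [Atom [Item [Item [Expr n]] ^ [Expr n]]]]] / [Item [Expr n]]]]
  [Atom [Atom p [Atom p [Atom p [Atom [Item [Item [Expr n]] ^ [Expr n]]]]]] / [Item [Expr n]]]

5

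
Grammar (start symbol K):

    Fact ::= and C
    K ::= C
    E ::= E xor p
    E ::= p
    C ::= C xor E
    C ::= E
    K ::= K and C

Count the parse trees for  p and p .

Parse trees for p and p:
  [K [K [C [E p]]] and [C [E p]]]

1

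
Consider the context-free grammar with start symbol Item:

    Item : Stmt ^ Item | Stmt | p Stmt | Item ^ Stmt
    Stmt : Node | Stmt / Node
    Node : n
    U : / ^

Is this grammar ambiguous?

Ambiguous

Witness: n ^ n

Derivation 1: Item ⇒ Stmt ^ Item ⇒ Node ^ Item ⇒ n ^ Item ⇒ n ^ Stmt ⇒ n ^ Node ⇒ n ^ n
Derivation 2: Item ⇒ Item ^ Stmt ⇒ Stmt ^ Stmt ⇒ Node ^ Stmt ⇒ n ^ Stmt ⇒ n ^ Node ⇒ n ^ n

Two distinct leftmost derivations for the same string.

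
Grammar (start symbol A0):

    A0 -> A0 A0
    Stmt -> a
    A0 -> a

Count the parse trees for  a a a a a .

Parse trees for a a a a a (showing first 6 of 14):
  [A0 [A0 a] [A0 [A0 a] [A0 [A0 a] [A0 [A0 a] [A0 a]]]]]
  [A0 [A0 a] [A0 [A0 a] [A0 [A0 [A0 a] [A0 a]] [A0 a]]]]
  [A0 [A0 a] [A0 [A0 [A0 a] [A0 a]] [A0 [A0 a] [A0 a]]]]
  [A0 [A0 a] [A0 [A0 [A0 a] [A0 [A0 a] [A0 a]]] [A0 a]]]
  [A0 [A0 a] [A0 [A0 [A0 [A0 a] [A0 a]] [A0 a]] [A0 a]]]
  [A0 [A0 [A0 a] [A0 a]] [A0 [A0 a] [A0 [A0 a] [A0 a]]]]

14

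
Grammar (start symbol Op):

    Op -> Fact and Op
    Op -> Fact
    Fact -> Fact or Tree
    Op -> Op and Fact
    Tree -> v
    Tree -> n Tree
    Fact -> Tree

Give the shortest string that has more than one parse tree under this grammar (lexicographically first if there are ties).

v and v

length 1: no string has ≥2 trees
length 2: no string has ≥2 trees
length 3: v and v has 2 parse trees

Two derivations of v and v:
  Op ⇒ Fact and Op ⇒ Tree and Op ⇒ v and Op ⇒ v and Fact ⇒ v and Tree ⇒ v and v
  Op ⇒ Op and Fact ⇒ Fact and Fact ⇒ Tree and Fact ⇒ v and Fact ⇒ v and Tree ⇒ v and v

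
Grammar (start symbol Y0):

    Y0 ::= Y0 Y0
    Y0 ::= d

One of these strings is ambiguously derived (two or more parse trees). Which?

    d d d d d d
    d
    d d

d d d d d d

d d d d d d: 42 trees
d: 1 tree
d d: 1 tree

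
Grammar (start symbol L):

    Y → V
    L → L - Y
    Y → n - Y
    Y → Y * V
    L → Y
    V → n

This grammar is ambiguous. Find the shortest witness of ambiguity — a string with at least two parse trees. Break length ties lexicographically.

n - n

length 1: no string has ≥2 trees
length 3: n - n has 2 parse trees

Two derivations of n - n:
  L ⇒ L - Y ⇒ Y - Y ⇒ V - Y ⇒ n - Y ⇒ n - V ⇒ n - n
  L ⇒ Y ⇒ n - Y ⇒ n - V ⇒ n - n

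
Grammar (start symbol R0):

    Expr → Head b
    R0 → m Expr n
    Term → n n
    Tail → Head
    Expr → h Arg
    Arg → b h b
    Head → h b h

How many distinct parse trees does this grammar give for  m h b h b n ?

2

Parse trees for m h b h b n:
  [R0 m [Expr [Head h b h] b] n]
  [R0 m [Expr h [Arg b h b]] n]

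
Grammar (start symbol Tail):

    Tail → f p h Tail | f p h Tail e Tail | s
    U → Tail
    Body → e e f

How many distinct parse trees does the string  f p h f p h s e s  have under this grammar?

Parse trees for f p h f p h s e s:
  [Tail f p h [Tail f p h [Tail s] e [Tail s]]]
  [Tail f p h [Tail f p h [Tail s]] e [Tail s]]

2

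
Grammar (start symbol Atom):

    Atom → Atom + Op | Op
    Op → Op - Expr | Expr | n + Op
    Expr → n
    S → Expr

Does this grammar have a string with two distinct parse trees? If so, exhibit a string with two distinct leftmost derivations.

Ambiguous

Witness: n + n

Derivation 1: Atom ⇒ Atom + Op ⇒ Op + Op ⇒ Expr + Op ⇒ n + Op ⇒ n + Expr ⇒ n + n
Derivation 2: Atom ⇒ Op ⇒ n + Op ⇒ n + Expr ⇒ n + n

Two distinct leftmost derivations for the same string.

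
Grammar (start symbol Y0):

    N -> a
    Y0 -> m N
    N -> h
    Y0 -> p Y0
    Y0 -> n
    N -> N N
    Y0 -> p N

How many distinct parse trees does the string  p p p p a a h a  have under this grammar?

Parse trees for p p p p a a h a:
  [Y0 p [Y0 p [Y0 p [Y0 p [N [N a] [N [N a] [N [N h] [N a]]]]]]]]
  [Y0 p [Y0 p [Y0 p [Y0 p [N [N a] [N [N [N a] [N h]] [N a]]]]]]]
  [Y0 p [Y0 p [Y0 p [Y0 p [N [N [N a] [N a]] [N [N h] [N a]]]]]]]
  [Y0 p [Y0 p [Y0 p [Y0 p [N [N [N a] [N [N a] [N h]]] [N a]]]]]]
  [Y0 p [Y0 p [Y0 p [Y0 p [N [N [N [N a] [N a]] [N h]] [N a]]]]]]

5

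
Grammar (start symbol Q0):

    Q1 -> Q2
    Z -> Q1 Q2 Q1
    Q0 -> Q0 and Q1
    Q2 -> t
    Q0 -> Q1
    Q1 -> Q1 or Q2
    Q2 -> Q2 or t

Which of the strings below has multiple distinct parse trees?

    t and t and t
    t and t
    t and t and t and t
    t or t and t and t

t or t and t and t

t and t and t: 1 tree
t and t: 1 tree
t and t and t and t: 1 tree
t or t and t and t: 2 trees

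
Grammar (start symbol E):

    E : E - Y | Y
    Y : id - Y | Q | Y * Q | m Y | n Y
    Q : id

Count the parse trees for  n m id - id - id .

Parse trees for n m id - id - id:
  [E [E [Y n [Y m [Y [Q id]]]]] - [Y id - [Y [Q id]]]]
  [E [E [E [Y n [Y m [Y [Q id]]]]] - [Y [Q id]]] - [Y [Q id]]]
  [E [E [Y n [Y m [Y id - [Y [Q id]]]]]] - [Y [Q id]]]
  [E [Y n [Y m [Y id - [Y id - [Y [Q id]]]]]]]

4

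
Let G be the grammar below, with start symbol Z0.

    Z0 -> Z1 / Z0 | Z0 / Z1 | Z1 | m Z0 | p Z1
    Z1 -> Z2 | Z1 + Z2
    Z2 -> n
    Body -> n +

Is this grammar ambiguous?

Witness: n / n

Derivation 1: Z0 ⇒ Z1 / Z0 ⇒ Z2 / Z0 ⇒ n / Z0 ⇒ n / Z1 ⇒ n / Z2 ⇒ n / n
Derivation 2: Z0 ⇒ Z0 / Z1 ⇒ Z1 / Z1 ⇒ Z2 / Z1 ⇒ n / Z1 ⇒ n / Z2 ⇒ n / n

Two distinct leftmost derivations for the same string.

Ambiguous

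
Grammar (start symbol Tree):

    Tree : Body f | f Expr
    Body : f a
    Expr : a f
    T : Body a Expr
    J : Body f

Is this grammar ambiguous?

Ambiguous

Witness: f a f

Derivation 1: Tree ⇒ Body f ⇒ f a f
Derivation 2: Tree ⇒ f Expr ⇒ f a f

Two distinct leftmost derivations for the same string.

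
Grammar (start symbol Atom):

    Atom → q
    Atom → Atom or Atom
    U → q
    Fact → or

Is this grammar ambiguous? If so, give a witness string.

Witness: q or q or q

Derivation 1: Atom ⇒ Atom or Atom ⇒ q or Atom ⇒ q or Atom or Atom ⇒ q or q or Atom ⇒ q or q or q
Derivation 2: Atom ⇒ Atom or Atom ⇒ Atom or Atom or Atom ⇒ q or Atom or Atom ⇒ q or q or Atom ⇒ q or q or q

Two distinct leftmost derivations for the same string.

Ambiguous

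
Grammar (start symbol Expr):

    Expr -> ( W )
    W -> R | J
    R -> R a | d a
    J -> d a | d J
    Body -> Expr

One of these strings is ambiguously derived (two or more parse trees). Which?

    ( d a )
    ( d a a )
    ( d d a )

( d a )

( d a ): 2 trees
( d a a ): 1 tree
( d d a ): 1 tree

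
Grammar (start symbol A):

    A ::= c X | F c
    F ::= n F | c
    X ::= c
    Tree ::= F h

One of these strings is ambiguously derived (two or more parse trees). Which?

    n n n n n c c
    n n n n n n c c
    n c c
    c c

c c

n n n n n c c: 1 tree
n n n n n n c c: 1 tree
n c c: 1 tree
c c: 2 trees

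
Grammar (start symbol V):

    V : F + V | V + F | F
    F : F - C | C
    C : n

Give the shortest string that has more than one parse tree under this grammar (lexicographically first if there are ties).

n + n

length 1: no string has ≥2 trees
length 3: n + n has 2 parse trees

Two derivations of n + n:
  V ⇒ F + V ⇒ C + V ⇒ n + V ⇒ n + F ⇒ n + C ⇒ n + n
  V ⇒ V + F ⇒ F + F ⇒ C + F ⇒ n + F ⇒ n + C ⇒ n + n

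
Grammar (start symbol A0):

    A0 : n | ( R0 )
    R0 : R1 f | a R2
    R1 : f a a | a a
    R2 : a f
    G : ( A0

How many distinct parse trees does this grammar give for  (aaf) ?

Parse trees for (aaf):
  [A0 ( [R0 [R1 a a] f] )]
  [A0 ( [R0 a [R2 a f]] )]

2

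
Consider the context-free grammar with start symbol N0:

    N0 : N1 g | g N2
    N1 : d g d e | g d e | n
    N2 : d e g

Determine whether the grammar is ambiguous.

Ambiguous

Witness: g d e g

Derivation 1: N0 ⇒ N1 g ⇒ g d e g
Derivation 2: N0 ⇒ g N2 ⇒ g d e g

Two distinct leftmost derivations for the same string.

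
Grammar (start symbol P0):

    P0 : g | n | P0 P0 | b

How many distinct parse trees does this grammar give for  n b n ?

2

Parse trees for n b n:
  [P0 [P0 n] [P0 [P0 b] [P0 n]]]
  [P0 [P0 [P0 n] [P0 b]] [P0 n]]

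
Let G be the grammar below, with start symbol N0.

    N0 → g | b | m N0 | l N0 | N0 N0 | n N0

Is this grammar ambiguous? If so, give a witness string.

Witness: b b b

Derivation 1: N0 ⇒ N0 N0 ⇒ b N0 ⇒ b N0 N0 ⇒ b b N0 ⇒ b b b
Derivation 2: N0 ⇒ N0 N0 ⇒ N0 N0 N0 ⇒ b N0 N0 ⇒ b b N0 ⇒ b b b

Two distinct leftmost derivations for the same string.

Ambiguous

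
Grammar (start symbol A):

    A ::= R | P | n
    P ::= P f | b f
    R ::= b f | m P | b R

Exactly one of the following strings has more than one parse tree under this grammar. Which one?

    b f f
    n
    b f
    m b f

b f f: 1 tree
n: 1 tree
b f: 2 trees
m b f: 1 tree

b f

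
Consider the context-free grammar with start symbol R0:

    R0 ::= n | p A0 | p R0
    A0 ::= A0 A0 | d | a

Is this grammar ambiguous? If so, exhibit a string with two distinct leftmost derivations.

Ambiguous

Witness: p a a a

Derivation 1: R0 ⇒ p A0 ⇒ p A0 A0 ⇒ p A0 A0 A0 ⇒ p a A0 A0 ⇒ p a a A0 ⇒ p a a a
Derivation 2: R0 ⇒ p A0 ⇒ p A0 A0 ⇒ p a A0 ⇒ p a A0 A0 ⇒ p a a A0 ⇒ p a a a

Two distinct leftmost derivations for the same string.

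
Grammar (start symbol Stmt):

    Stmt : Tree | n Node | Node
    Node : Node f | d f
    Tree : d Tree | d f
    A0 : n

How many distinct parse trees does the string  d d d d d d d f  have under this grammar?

Parse trees for d d d d d d d f:
  [Stmt [Tree d [Tree d [Tree d [Tree d [Tree d [Tree d [Tree d f]]]]]]]]

1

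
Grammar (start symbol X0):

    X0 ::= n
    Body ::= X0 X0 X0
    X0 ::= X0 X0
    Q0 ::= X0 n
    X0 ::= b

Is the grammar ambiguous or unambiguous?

Witness: b b b

Derivation 1: X0 ⇒ X0 X0 ⇒ X0 X0 X0 ⇒ b X0 X0 ⇒ b b X0 ⇒ b b b
Derivation 2: X0 ⇒ X0 X0 ⇒ b X0 ⇒ b X0 X0 ⇒ b b X0 ⇒ b b b

Two distinct leftmost derivations for the same string.

Ambiguous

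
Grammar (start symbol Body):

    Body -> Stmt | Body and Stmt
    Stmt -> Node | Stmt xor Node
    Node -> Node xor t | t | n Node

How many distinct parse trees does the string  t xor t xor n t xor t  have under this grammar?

Parse trees for t xor t xor n t xor t:
  [Body [Stmt [Stmt [Node [Node t] xor t]] xor [Node [Node n [Node t]] xor t]]]
  [Body [Stmt [Stmt [Node [Node t] xor t]] xor [Node n [Node [Node t] xor t]]]]
  [Body [Stmt [Stmt [Stmt [Node t]] xor [Node t]] xor [Node [Node n [Node t]] xor t]]]
  [Body [Stmt [Stmt [Stmt [Node t]] xor [Node t]] xor [Node n [Node [Node t] xor t]]]]
  [Body [Stmt [Stmt [Stmt [Node [Node t] xor t]] xor [Node n [Node t]]] xor [Node t]]]
  [Body [Stmt [Stmt [Stmt [Stmt [Node t]] xor [Node t]] xor [Node n [Node t]]] xor [Node t]]]

6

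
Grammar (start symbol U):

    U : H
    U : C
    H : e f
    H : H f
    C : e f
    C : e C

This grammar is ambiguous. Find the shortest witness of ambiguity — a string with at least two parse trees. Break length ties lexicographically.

e f

length 2: e f has 2 parse trees

Two derivations of e f:
  U ⇒ H ⇒ e f
  U ⇒ C ⇒ e f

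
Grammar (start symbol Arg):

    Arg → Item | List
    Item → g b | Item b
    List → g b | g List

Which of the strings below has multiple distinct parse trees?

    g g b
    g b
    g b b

g g b: 1 tree
g b: 2 trees
g b b: 1 tree

g b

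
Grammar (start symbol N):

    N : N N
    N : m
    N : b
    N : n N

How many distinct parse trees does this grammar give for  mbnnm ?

2

Parse trees for mbnnm:
  [N [N m] [N [N b] [N n [N n [N m]]]]]
  [N [N [N m] [N b]] [N n [N n [N m]]]]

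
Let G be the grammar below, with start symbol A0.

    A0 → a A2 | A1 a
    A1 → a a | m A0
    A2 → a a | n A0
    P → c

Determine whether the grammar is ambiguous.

Ambiguous

Witness: a a a

Derivation 1: A0 ⇒ a A2 ⇒ a a a
Derivation 2: A0 ⇒ A1 a ⇒ a a a

Two distinct leftmost derivations for the same string.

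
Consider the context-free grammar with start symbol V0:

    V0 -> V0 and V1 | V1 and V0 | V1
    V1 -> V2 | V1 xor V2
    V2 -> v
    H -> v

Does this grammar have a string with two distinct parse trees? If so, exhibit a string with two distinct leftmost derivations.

Witness: v and v

Derivation 1: V0 ⇒ V0 and V1 ⇒ V1 and V1 ⇒ V2 and V1 ⇒ v and V1 ⇒ v and V2 ⇒ v and v
Derivation 2: V0 ⇒ V1 and V0 ⇒ V2 and V0 ⇒ v and V0 ⇒ v and V1 ⇒ v and V2 ⇒ v and v

Two distinct leftmost derivations for the same string.

Ambiguous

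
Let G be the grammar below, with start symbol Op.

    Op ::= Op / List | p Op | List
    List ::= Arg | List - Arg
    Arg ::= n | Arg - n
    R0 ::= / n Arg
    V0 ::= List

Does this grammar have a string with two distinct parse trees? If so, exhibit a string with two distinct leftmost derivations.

Ambiguous

Witness: n - n

Derivation 1: Op ⇒ List ⇒ Arg ⇒ Arg - n ⇒ n - n
Derivation 2: Op ⇒ List ⇒ List - Arg ⇒ Arg - Arg ⇒ n - Arg ⇒ n - n

Two distinct leftmost derivations for the same string.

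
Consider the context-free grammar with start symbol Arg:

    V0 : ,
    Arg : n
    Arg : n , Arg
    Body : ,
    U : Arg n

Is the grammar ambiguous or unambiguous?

(V0, U, Body are unreachable from Arg, so their rules don't affect L(Arg).) The reachable grammar is A → atom sep A | atom. Each atom is followed by either the separator (recurse) or end-of-string (stop) — no choice point.

Unambiguous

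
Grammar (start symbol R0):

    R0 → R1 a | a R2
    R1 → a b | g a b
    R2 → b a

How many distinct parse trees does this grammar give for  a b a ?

2

Parse trees for a b a:
  [R0 [R1 a b] a]
  [R0 a [R2 b a]]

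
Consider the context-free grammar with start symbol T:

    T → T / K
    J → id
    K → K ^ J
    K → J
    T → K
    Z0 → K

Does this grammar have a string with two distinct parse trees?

Only T, K, J are reachable from T; ignoring the rest: The grammar is stratified — T handles '/' (left-recursive), K handles '^', J atoms. Each operator has a fixed associativity and precedence level, so every string has one parse.

Unambiguous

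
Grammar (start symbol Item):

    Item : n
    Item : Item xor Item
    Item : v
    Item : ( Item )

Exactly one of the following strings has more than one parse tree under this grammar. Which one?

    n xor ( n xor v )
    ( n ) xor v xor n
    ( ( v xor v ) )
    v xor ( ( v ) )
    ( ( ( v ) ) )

( n ) xor v xor n

n xor ( n xor v ): 1 tree
( n ) xor v xor n: 2 trees
( ( v xor v ) ): 1 tree
v xor ( ( v ) ): 1 tree
( ( ( v ) ) ): 1 tree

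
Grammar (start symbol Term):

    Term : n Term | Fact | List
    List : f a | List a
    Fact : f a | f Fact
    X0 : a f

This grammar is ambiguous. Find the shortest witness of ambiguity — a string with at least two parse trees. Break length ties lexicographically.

length 2: f a has 2 parse trees

Two derivations of f a:
  Term ⇒ Fact ⇒ f a
  Term ⇒ List ⇒ f a

f a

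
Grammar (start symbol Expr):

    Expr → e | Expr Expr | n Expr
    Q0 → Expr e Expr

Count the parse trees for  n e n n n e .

2

Parse trees for n e n n n e:
  [Expr [Expr n [Expr e]] [Expr n [Expr n [Expr n [Expr e]]]]]
  [Expr n [Expr [Expr e] [Expr n [Expr n [Expr n [Expr e]]]]]]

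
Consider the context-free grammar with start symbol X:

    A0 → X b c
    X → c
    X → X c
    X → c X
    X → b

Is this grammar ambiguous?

Witness: c c

Derivation 1: X ⇒ X c ⇒ c c
Derivation 2: X ⇒ c X ⇒ c c

Two distinct leftmost derivations for the same string.

Ambiguous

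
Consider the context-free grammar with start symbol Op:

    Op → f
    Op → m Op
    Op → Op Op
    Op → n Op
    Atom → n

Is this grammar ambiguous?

Ambiguous

Witness: f f f

Derivation 1: Op ⇒ Op Op ⇒ f Op ⇒ f Op Op ⇒ f f Op ⇒ f f f
Derivation 2: Op ⇒ Op Op ⇒ Op Op Op ⇒ f Op Op ⇒ f f Op ⇒ f f f

Two distinct leftmost derivations for the same string.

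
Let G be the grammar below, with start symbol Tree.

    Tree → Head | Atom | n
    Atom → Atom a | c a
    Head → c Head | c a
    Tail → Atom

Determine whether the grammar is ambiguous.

Ambiguous

Witness: c a

Derivation 1: Tree ⇒ Head ⇒ c a
Derivation 2: Tree ⇒ Atom ⇒ c a

Two distinct leftmost derivations for the same string.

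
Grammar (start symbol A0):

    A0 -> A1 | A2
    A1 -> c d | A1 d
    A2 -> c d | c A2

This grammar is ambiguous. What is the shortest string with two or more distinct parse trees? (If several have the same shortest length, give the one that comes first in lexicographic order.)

length 2: c d has 2 parse trees

Two derivations of c d:
  A0 ⇒ A1 ⇒ c d
  A0 ⇒ A2 ⇒ c d

c d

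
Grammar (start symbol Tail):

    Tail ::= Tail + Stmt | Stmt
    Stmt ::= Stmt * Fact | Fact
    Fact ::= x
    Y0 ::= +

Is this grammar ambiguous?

(Y0 is unreachable from Tail, so its rules don't affect L(Tail).) Tail → Tail + Stmt | Stmt  ;  Stmt → Stmt * Fact | Fact  — a left-associative chain with Fact at the bottom. Each string factors uniquely by precedence.

Unambiguous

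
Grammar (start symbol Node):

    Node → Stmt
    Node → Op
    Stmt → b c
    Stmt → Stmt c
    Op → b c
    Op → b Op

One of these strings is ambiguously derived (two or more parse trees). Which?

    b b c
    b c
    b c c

b c

b b c: 1 tree
b c: 2 trees
b c c: 1 tree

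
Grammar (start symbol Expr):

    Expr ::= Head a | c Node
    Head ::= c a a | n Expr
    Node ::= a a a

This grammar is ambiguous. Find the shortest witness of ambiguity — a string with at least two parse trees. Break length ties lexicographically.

length 4: c a a a has 2 parse trees

Two derivations of c a a a:
  Expr ⇒ Head a ⇒ c a a a
  Expr ⇒ c Node ⇒ c a a a

c a a a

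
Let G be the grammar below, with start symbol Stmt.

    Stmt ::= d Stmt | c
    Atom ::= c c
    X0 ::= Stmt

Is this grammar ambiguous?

Only Stmt is reachable from Stmt; ignoring the rest: The reachable rules are right-linear with at most one rule per (nonterminal, next-terminal) pair. Each input token forces the next rule, so parsing is deterministic.

Unambiguous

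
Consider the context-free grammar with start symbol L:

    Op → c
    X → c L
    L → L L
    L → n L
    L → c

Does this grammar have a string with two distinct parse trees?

Ambiguous

Witness: c c c

Derivation 1: L ⇒ L L ⇒ L L L ⇒ c L L ⇒ c c L ⇒ c c c
Derivation 2: L ⇒ L L ⇒ c L ⇒ c L L ⇒ c c L ⇒ c c c

Two distinct leftmost derivations for the same string.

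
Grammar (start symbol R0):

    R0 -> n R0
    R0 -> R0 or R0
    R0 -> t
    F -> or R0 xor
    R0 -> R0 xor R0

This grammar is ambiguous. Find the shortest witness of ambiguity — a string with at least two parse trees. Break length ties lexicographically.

length 1: no string has ≥2 trees
length 2: no string has ≥2 trees
length 3: no string has ≥2 trees
length 4: n t or t has 2 parse trees

Two derivations of n t or t:
  R0 ⇒ n R0 ⇒ n R0 or R0 ⇒ n t or R0 ⇒ n t or t
  R0 ⇒ R0 or R0 ⇒ n R0 or R0 ⇒ n t or R0 ⇒ n t or t

n t or t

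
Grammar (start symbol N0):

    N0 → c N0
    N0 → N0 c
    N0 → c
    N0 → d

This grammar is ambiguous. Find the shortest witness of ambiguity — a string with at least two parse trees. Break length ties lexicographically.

length 1: no string has ≥2 trees
length 2: c c has 2 parse trees

Two derivations of c c:
  N0 ⇒ c N0 ⇒ c c
  N0 ⇒ N0 c ⇒ c c

c c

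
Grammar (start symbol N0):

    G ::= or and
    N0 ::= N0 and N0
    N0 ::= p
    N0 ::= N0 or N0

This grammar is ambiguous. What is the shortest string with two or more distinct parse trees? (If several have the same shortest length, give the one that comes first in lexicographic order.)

length 1: no string has ≥2 trees
length 3: no string has ≥2 trees
length 5: p and p and p has 2 parse trees

Two derivations of p and p and p:
  N0 ⇒ N0 and N0 ⇒ N0 and N0 and N0 ⇒ p and N0 and N0 ⇒ p and p and N0 ⇒ p and p and p
  N0 ⇒ N0 and N0 ⇒ p and N0 ⇒ p and N0 and N0 ⇒ p and p and N0 ⇒ p and p and p

p and p and p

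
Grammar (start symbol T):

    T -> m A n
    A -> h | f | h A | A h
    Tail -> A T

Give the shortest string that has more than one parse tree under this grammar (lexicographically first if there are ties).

m h h n

length 3: no string has ≥2 trees
length 4: m h h n has 2 parse trees

Two derivations of m h h n:
  T ⇒ m A n ⇒ m h A n ⇒ m h h n
  T ⇒ m A n ⇒ m A h n ⇒ m h h n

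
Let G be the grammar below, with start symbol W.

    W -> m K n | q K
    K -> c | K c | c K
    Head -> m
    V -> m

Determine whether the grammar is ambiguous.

Ambiguous

Witness: q c c

Derivation 1: W ⇒ q K ⇒ q K c ⇒ q c c
Derivation 2: W ⇒ q K ⇒ q c K ⇒ q c c

Two distinct leftmost derivations for the same string.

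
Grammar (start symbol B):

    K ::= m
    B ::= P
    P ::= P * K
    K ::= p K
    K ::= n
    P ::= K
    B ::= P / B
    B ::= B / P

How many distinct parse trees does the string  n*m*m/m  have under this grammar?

2

Parse trees for n*m*m/m:
  [B [P [P [P [K n]] * [K m]] * [K m]] / [B [P [K m]]]]
  [B [B [P [P [P [K n]] * [K m]] * [K m]]] / [P [K m]]]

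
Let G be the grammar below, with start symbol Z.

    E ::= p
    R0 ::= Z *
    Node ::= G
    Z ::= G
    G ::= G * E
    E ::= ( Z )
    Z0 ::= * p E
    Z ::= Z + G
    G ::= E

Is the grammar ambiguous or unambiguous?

Unambiguous

(R0, Z0, Node are unreachable from Z, so their rules don't affect L(Z).) The grammar is stratified — Z handles '+' (left-recursive), G handles '*', E atoms. Each operator has a fixed associativity and precedence level, so every string has one parse.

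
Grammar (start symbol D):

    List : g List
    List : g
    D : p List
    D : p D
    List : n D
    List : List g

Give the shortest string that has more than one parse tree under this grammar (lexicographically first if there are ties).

length 2: no string has ≥2 trees
length 3: p g g has 2 parse trees

Two derivations of p g g:
  D ⇒ p List ⇒ p g List ⇒ p g g
  D ⇒ p List ⇒ p List g ⇒ p g g

p g g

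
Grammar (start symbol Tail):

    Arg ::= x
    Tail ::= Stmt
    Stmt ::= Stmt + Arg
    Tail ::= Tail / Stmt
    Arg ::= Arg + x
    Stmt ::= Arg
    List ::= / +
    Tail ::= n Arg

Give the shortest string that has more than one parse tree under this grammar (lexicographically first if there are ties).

length 1: no string has ≥2 trees
length 2: no string has ≥2 trees
length 3: x + x has 2 parse trees

Two derivations of x + x:
  Tail ⇒ Stmt ⇒ Stmt + Arg ⇒ Arg + Arg ⇒ x + Arg ⇒ x + x
  Tail ⇒ Stmt ⇒ Arg ⇒ Arg + x ⇒ x + x

x + x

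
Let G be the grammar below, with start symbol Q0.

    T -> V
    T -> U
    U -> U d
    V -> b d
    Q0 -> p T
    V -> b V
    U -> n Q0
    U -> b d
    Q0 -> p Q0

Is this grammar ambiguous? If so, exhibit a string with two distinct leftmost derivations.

Ambiguous

Witness: p b d

Derivation 1: Q0 ⇒ p T ⇒ p V ⇒ p b d
Derivation 2: Q0 ⇒ p T ⇒ p U ⇒ p b d

Two distinct leftmost derivations for the same string.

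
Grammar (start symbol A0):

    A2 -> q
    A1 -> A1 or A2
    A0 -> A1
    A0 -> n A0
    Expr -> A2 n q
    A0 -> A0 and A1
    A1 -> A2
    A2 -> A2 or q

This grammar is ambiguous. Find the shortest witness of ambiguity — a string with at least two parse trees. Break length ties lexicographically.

q or q

length 1: no string has ≥2 trees
length 2: no string has ≥2 trees
length 3: q or q has 2 parse trees

Two derivations of q or q:
  A0 ⇒ A1 ⇒ A1 or A2 ⇒ A2 or A2 ⇒ q or A2 ⇒ q or q
  A0 ⇒ A1 ⇒ A2 ⇒ A2 or q ⇒ q or q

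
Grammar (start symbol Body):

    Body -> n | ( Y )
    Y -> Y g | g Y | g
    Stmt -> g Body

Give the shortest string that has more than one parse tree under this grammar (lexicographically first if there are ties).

( g g )

length 1: no string has ≥2 trees
length 3: no string has ≥2 trees
length 4: ( g g ) has 2 parse trees

Two derivations of ( g g ):
  Body ⇒ ( Y ) ⇒ ( Y g ) ⇒ ( g g )
  Body ⇒ ( Y ) ⇒ ( g Y ) ⇒ ( g g )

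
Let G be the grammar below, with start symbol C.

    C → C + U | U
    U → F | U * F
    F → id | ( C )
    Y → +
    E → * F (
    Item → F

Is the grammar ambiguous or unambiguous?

Unambiguous

Only C, U, F are reachable from C; ignoring the rest: C → C + U | U  ;  U → U * F | F  — a left-associative chain with F at the bottom. Each string factors uniquely by precedence.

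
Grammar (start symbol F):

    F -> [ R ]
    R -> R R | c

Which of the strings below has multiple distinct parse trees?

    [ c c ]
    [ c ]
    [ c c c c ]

[ c c c c ]

[ c c ]: 1 tree
[ c ]: 1 tree
[ c c c c ]: 5 trees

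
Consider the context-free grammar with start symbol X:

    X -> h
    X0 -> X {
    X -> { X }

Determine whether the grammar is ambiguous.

Unambiguous

(X0 is unreachable from X, so its rules don't affect L(X).) L(X) is { openⁿ atom closeⁿ : n ≥ 0 }. The bracket depth fixes n, and the derivation is forced at every step.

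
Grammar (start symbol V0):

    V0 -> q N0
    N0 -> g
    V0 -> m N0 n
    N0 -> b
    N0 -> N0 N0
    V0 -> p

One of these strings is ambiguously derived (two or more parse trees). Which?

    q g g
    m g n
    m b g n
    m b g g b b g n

m b g g b b g n

q g g: 1 tree
m g n: 1 tree
m b g n: 1 tree
m b g g b b g n: 42 trees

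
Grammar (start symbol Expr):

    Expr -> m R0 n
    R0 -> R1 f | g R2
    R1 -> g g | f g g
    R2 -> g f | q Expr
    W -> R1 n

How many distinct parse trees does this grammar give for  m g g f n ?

Parse trees for m g g f n:
  [Expr m [R0 [R1 g g] f] n]
  [Expr m [R0 g [R2 g f]] n]

2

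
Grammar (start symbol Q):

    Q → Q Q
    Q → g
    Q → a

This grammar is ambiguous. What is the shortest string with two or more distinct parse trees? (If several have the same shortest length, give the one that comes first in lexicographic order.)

a a a

length 1: no string has ≥2 trees
length 2: no string has ≥2 trees
length 3: a a a has 2 parse trees

Two derivations of a a a:
  Q ⇒ Q Q ⇒ Q Q Q ⇒ a Q Q ⇒ a a Q ⇒ a a a
  Q ⇒ Q Q ⇒ a Q ⇒ a Q Q ⇒ a a Q ⇒ a a a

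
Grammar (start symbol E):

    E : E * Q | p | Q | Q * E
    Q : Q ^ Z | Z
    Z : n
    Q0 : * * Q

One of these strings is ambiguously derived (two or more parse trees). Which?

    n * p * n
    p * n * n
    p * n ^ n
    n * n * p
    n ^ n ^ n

n * p * n

n * p * n: 2 trees
p * n * n: 1 tree
p * n ^ n: 1 tree
n * n * p: 1 tree
n ^ n ^ n: 1 tree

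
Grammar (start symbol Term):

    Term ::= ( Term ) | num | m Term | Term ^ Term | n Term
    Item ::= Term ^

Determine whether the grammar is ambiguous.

Witness: m num ^ num

Derivation 1: Term ⇒ m Term ⇒ m Term ^ Term ⇒ m num ^ Term ⇒ m num ^ num
Derivation 2: Term ⇒ Term ^ Term ⇒ m Term ^ Term ⇒ m num ^ Term ⇒ m num ^ num

Two distinct leftmost derivations for the same string.

Ambiguous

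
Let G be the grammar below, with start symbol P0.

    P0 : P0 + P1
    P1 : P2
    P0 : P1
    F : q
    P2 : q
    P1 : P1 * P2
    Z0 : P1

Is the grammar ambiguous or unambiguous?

Unambiguous

(F, Z0 are unreachable from P0, so their rules don't affect L(P0).) The grammar is stratified — P0 handles '+' (left-recursive), P1 handles '*', P2 atoms. Each operator has a fixed associativity and precedence level, so every string has one parse.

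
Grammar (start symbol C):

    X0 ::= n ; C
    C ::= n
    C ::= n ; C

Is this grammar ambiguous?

(X0 is unreachable from C, so its rules don't affect L(C).) Right-recursive list with a separator: after each atom, whether the separator follows determines the rule. One parse per string.

Unambiguous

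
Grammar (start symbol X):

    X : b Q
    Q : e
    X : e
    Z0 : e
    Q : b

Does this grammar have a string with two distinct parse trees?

Only X, Q are reachable from X; ignoring the rest: Restricted to the reachable nonterminals, every rule has the form A → t or A → t B, and no two rules for the same A share a first terminal. The grammar encodes a DFA — one run per string.

Unambiguous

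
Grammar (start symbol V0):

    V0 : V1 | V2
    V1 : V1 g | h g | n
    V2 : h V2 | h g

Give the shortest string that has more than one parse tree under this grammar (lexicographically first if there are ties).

length 1: no string has ≥2 trees
length 2: h g has 2 parse trees

Two derivations of h g:
  V0 ⇒ V1 ⇒ h g
  V0 ⇒ V2 ⇒ h g

h g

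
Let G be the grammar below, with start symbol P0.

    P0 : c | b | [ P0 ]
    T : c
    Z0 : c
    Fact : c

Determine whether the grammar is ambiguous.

Unambiguous

Only P0 is reachable from P0; ignoring the rest: Each string is a nest of matched brackets around a single atom. An opening bracket forces the recursive rule; an atom forces the base rule.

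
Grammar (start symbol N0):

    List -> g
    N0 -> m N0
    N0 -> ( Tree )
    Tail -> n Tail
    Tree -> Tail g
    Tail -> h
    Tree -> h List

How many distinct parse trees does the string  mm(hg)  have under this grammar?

Parse trees for mm(hg):
  [N0 m [N0 m [N0 ( [Tree [Tail h] g] )]]]
  [N0 m [N0 m [N0 ( [Tree h [List g]] )]]]

2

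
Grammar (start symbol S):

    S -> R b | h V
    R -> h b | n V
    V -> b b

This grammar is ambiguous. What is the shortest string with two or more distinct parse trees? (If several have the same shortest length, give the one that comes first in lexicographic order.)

h b b

length 3: h b b has 2 parse trees

Two derivations of h b b:
  S ⇒ R b ⇒ h b b
  S ⇒ h V ⇒ h b b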